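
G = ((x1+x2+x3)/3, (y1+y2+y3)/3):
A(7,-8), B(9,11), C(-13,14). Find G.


Gx = (7+9- 13)/3 = 3/3 = 1.0000
Gy = (-8+11+14)/3 = 17/3 = 5.6667

G = (1.0000, 5.6667)


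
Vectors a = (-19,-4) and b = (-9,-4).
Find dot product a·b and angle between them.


a·b = -19*(-9) - 4*(-4) = 171 + 16 = 187
|a| = sqrt(361+16) = 19.4165
|b| = sqrt(81+16) = 9.8489
cos(theta) = 187/(sqrt(377)*sqrt(97)) = 187/sqrt(36569) = 0.977879
theta = arccos(187/sqrt(36569)) = 12.0738 degrees

a·b = 187, theta = 12.0738 deg


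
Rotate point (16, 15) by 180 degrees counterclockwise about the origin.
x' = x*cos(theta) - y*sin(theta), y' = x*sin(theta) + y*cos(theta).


cos(180) = -1, sin(180) = 0
x' = 16*(-1) - 15*0 = -16
y' = 16*0 + 15*(-1) = -15

(-16, -15)


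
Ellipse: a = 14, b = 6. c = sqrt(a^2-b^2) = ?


c^2 = 14^2 - 6^2 = 196 - 36 = 160
c = sqrt(160) = 12.6491

c = 12.6491


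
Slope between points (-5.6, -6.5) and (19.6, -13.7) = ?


dy = -13.7 + 6.5 = -7.2
dx = 19.6 + 5.6 = 25.2
m = -7.2/25.2 = -0.2857

m = -0.2857


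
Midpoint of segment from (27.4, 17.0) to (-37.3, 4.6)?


Mx = (27.4 - 37.3)/2 = -9.9/2 = -4.9500
My = (17.0 + 4.6)/2 = 21.6/2 = 10.8000

(-4.9500, 10.8000)


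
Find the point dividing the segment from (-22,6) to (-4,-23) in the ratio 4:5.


Px = (4*(-4) + 5*(-22))/9 = -126/9 = -14.0000
Py = (4*(-23) + 5*6)/9 = -62/9 = -6.8889

P = (-14.0000, -6.8889)


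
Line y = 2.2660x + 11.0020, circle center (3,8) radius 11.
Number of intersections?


Substitute y = 2.2660x + 11.0020: (x-3)^2 + (2.2660x+11.0020-8)^2 = 121
Expand to Ax^2 + Bx + C = 0, where b-k = 3.002
A = 1+m^2 = 6.134756
B = 2(m(b-k) - h) = 2(2.2660*3.002 - 3) = 7.605064
C = h^2 + (b-k)^2 - r^2 = 9 + 9.012004 - 121 = -102.987996
disc = B^2-4AC = 57.8370 + 2527.2249 = 2585.0619
disc > 0

2 intersection points


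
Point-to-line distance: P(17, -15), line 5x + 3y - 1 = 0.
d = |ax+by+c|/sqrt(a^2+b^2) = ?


|5*17 + 3*(-15) - 1| = |39| = 39
sqrt(25 + 9) = sqrt(34) = 5.8310
d = 39/sqrt(34) = 6.6884

6.6884


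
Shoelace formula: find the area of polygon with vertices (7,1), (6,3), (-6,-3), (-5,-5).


sum(xi*y_{i+1}) = 7*3 + 6*(-3) - 6*(-5) - 5*1 = 28
sum(yi*x_{i+1}) = 1*6 + 3*(-6) - 3*(-5) - 5*7 = -32
Area = |28 + 32|/2 = 60/2 = 30.0000

30.0000 sq units


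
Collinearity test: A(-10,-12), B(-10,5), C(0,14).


-10*(5-14) - 10*(14+ 12) + 0*(-12-5)
= 90 - 260 + 0 = -170

No, not collinear (determinant = -170)


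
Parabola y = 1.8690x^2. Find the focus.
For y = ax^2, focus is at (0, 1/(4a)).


a = 1.8690
4a = 7.4760
focus = (0, 1/7.4760) = (0, 0.1338)

Focus = (0, 0.1338)


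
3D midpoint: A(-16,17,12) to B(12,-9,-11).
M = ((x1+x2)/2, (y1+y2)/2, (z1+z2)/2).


Mx = (-16+12)/2 = -2.0000
My = (17- 9)/2 = 4.0000
Mz = (12- 11)/2 = 0.5000

M = (-2.0000, 4.0000, 0.5000)


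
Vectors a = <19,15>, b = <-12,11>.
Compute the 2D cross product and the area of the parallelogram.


cross = 19*11 - 15*(-12) = 209 + 180 = 389
Parallelogram area = |389| = 389

cross = 389, parallelogram area = 389


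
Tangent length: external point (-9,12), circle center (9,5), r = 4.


d = sqrt((-9-9)^2 + (12-5)^2) = sqrt(324+49) = 19.3132
L = sqrt(373.0000 - 16) = sqrt(357.0000) = 18.8944

18.8944


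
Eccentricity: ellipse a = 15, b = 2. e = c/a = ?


c = sqrt(225-4) = sqrt(221) = 14.8661
e = c/a = sqrt(221)/15 = 0.9911

e = 0.9911


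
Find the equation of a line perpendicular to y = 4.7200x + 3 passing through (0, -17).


Perpendicular slope = -1/m1 = -1/4.7200 = -0.2119
b2 = y0 - m2*x0 = -17 + 0/4.7200 = -17 + 0 = -17.0000

y = -0.2119x - 17.0000


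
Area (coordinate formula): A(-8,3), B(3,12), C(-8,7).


-8*(12-7) = -40
3*(7-3) = 12
-8*(3-12) = 72
sum = 44
Area = |44|/2 = 22.0000

22.0000 sq units


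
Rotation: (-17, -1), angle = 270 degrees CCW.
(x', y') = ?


cos(270) = 0, sin(270) = -1
x' = -17*0 + 1*(-1) = -1
y' = -17*(-1) - 1*0 = 17

(-1, 17)


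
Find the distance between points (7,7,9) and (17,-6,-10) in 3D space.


dx=10, dy=-13, dz=-19
d = sqrt(100+169+361) = sqrt(630) = 25.0998

25.0998


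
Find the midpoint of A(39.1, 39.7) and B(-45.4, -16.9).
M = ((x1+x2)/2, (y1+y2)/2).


Mx = (39.1 - 45.4)/2 = -6.3/2 = -3.1500
My = (39.7 - 16.9)/2 = 22.8/2 = 11.4000

(-3.1500, 11.4000)


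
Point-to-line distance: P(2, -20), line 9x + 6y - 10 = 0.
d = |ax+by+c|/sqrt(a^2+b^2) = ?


|9*2 + 6*(-20) - 10| = |-112| = 112
sqrt(81 + 36) = sqrt(117) = 10.8167
d = 112/sqrt(117) = 10.3544

10.3544


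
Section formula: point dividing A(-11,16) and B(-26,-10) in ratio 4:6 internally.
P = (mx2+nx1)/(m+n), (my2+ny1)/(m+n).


Px = (4*(-26) + 6*(-11))/10 = -170/10 = -17.0000
Py = (4*(-10) + 6*16)/10 = 56/10 = 5.6000

P = (-17.0000, 5.6000)


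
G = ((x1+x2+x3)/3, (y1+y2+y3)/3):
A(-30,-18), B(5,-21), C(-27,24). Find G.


Gx = (-30+5- 27)/3 = -52/3 = -17.3333
Gy = (-18- 21+24)/3 = -15/3 = -5.0000

G = (-17.3333, -5.0000)


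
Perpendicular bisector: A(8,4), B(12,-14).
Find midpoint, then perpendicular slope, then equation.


Midpoint = (10, -5)
Slope of AB = dy/dx = -18/4 = -4.5000
Perp slope = -dx/dy = 4/18 = 0.2222
b = My - (perp slope)*Mx = -5 + (4*10)/(-18) = -5 - 2.2222 = -7.2222

y = 0.2222x - 7.2222


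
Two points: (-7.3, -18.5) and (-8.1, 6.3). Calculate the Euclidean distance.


dx = -8.1 + 7.3 = -0.8
dy = 6.3 + 18.5 = 24.8
d = sqrt(0.64 + 615.04) = sqrt(615.68) = 24.8129

24.8129


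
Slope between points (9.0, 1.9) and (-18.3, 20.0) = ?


dy = 20.0 - 1.9 = 18.1
dx = -18.3 - 9.0 = -27.3
m = 18.1/(-27.3) = -0.6630

m = -0.6630


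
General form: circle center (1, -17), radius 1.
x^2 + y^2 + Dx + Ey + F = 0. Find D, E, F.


(x-1)^2 + (y+ 17)^2 = 1^2
D = -2h = -2, E = -2k = 34
F = h^2+k^2-r^2 = 1+289-1 = 289

D = -2, E = 34, F = 289


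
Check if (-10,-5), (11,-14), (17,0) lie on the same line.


-10*(-14-0) + 11*(0+ 5) + 17*(-5+ 14)
= 140 + 55 + 153 = 348

No, not collinear (determinant = 348)


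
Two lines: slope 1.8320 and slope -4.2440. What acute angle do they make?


m1-m2 = 6.076
1+m1*m2 = -6.775008
tan(theta) = |6.076/(-6.775008)| = 0.896826
theta = arctan(|6.076/(-6.775008)|) = 41.8866 degrees (acute angle)

41.8866 degrees


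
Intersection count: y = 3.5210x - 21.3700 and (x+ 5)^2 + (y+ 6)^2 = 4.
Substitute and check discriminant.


Substitute y = 3.5210x - 21.3700: (x+ 5)^2 + (3.5210x- 21.3700+ 6)^2 = 4
Expand to Ax^2 + Bx + C = 0, where b-k = -15.37
A = 1+m^2 = 13.397441
B = 2(m(b-k) - h) = 2(3.5210*(-15.37) + 5) = -98.23554
C = h^2 + (b-k)^2 - r^2 = 25 + 236.2369 - 4 = 257.2369
disc = B^2-4AC = 9650.2213 - 13785.2648 = -4135.0435
disc < 0

0 intersection points


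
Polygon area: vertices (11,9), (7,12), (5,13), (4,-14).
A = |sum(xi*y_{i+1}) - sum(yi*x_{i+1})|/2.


sum(xi*y_{i+1}) = 11*12 + 7*13 + 5*(-14) + 4*9 = 189
sum(yi*x_{i+1}) = 9*7 + 12*5 + 13*4 - 14*11 = 21
Area = |189 - 21|/2 = 168/2 = 84.0000

84.0000 sq units


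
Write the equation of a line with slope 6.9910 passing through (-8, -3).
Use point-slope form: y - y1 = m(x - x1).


y + 3 = 6.9910(x + 8)
y = 6.9910x - 3 - 6.9910*(-8)
y = 6.9910x + 52.9280

y = 6.9910x + 52.9280


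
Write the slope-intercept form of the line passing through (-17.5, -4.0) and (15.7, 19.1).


m = (23.1)/(33.2) = 0.6958
b = y1 - m*x1 = -4.0 - (23.1*(-17.5))/(33.2) = -4.0 + 12.1762 = 8.1762

y = 0.6958x + 8.1762


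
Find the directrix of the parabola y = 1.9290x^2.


a = 1.9290
1/(4a) = 0.1296
directrix: y = -0.1296 = -0.1296

y = -0.1296


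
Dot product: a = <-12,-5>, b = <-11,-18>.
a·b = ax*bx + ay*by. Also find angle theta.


a·b = -12*(-11) - 5*(-18) = 132 + 90 = 222
|a| = sqrt(144+25) = 13.0000
|b| = sqrt(121+324) = 21.0950
cos(theta) = 222/(sqrt(169)*sqrt(445)) = 222/sqrt(75205) = 0.809524
theta = arccos(222/sqrt(75205)) = 35.9506 degrees

a·b = 222, theta = 35.9506 deg


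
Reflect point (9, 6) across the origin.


Reflection rule for origin: (-x, -y)
(9, 6) -> (-9, -6)

(-9, -6)


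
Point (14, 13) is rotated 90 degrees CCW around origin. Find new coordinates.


cos(90) = 0, sin(90) = 1
x' = 14*0 - 13*1 = -13
y' = 14*1 + 13*0 = 14

(-13, 14)


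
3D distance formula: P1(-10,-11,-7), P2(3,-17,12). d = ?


dx=13, dy=-6, dz=19
d = sqrt(169+36+361) = sqrt(566) = 23.7908

23.7908


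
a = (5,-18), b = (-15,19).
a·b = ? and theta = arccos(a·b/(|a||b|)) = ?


a·b = 5*(-15) - 18*19 = -75 - 342 = -417
|a| = sqrt(25+324) = 18.6815
|b| = sqrt(225+361) = 24.2074
cos(theta) = -417/(sqrt(349)*sqrt(586)) = -417/sqrt(204514) = -0.922093
theta = arccos(-417/sqrt(204514)) = 157.2339 degrees

a·b = -417, theta = 157.2339 deg


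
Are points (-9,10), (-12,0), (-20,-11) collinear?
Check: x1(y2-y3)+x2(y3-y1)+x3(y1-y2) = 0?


-9*(0+ 11) - 12*(-11-10) - 20*(10-0)
= -99 + 252 - 200 = -47

No, not collinear (determinant = -47)


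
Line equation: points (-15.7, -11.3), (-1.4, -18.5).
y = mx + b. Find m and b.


m = (-7.2)/(14.3) = -0.5035
b = y1 - m*x1 = -11.3 - (-7.2*(-15.7))/(14.3) = -11.3 - 7.9049 = -19.2049

y = -0.5035x - 19.2049


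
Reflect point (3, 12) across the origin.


Reflection rule for origin: (-x, -y)
(3, 12) -> (-3, -12)

(-3, -12)


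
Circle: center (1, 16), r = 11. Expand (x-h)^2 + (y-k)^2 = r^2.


(x-1)^2 + (y-16)^2 = 11^2
D = -2h = -2, E = -2k = -32
F = h^2+k^2-r^2 = 1+256-121 = 136

x^2 + y^2 - 2x - 32y + 136 = 0


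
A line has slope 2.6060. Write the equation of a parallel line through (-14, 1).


Parallel lines have equal slopes.
m2 = 2.6060
b2 = 1 - 2.6060*(-14) = 37.4840

y = 2.6060x + 37.4840


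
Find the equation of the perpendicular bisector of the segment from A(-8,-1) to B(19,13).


Midpoint = (5.5, 6)
Slope of AB = dy/dx = 14/27 = 0.5185
Perp slope = -dx/dy = -27/14 = -1.9286
b = My - (perp slope)*Mx = 6 + (27*5.5)/14 = 6 + 10.6071 = 16.6071

y = -1.9286x + 16.6071


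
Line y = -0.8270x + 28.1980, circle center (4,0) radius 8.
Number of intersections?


Substitute y = -0.8270x + 28.1980: (x-4)^2 + (-0.8270x+28.1980-0)^2 = 64
Expand to Ax^2 + Bx + C = 0, where b-k = 28.198
A = 1+m^2 = 1.683929
B = 2(m(b-k) - h) = 2(-0.8270*28.198 - 4) = -54.639492
C = h^2 + (b-k)^2 - r^2 = 16 + 795.127204 - 64 = 747.127204
disc = B^2-4AC = 2985.4741 - 5032.4367 = -2046.9626
disc < 0

0 intersection points


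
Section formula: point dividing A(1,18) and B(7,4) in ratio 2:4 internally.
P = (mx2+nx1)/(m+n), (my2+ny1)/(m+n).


Px = (2*7 + 4*1)/6 = 18/6 = 3.0000
Py = (2*4 + 4*18)/6 = 80/6 = 13.3333

P = (3.0000, 13.3333)


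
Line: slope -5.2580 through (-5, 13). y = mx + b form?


y - 13 = -5.2580(x + 5)
y = -5.2580x + 13 + 5.2580*(-5)
y = -5.2580x - 13.2900

y = -5.2580x - 13.2900


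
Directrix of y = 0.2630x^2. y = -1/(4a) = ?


a = 0.2630
1/(4a) = 0.9506
directrix: y = -0.9506 = -0.9506

y = -0.9506


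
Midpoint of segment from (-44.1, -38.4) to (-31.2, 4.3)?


Mx = (-44.1 - 31.2)/2 = -75.3/2 = -37.6500
My = (-38.4 + 4.3)/2 = -34.1/2 = -17.0500

(-37.6500, -17.0500)


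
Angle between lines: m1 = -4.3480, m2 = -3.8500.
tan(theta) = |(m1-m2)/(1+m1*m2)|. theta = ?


m1-m2 = -0.498
1+m1*m2 = 17.7398
tan(theta) = |-0.498/17.7398| = 0.028072
theta = arctan(|-0.498/17.7398|) = 1.6080 degrees (acute angle)

1.6080 degrees


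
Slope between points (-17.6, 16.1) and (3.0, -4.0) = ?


dy = -4.0 - 16.1 = -20.1
dx = 3.0 + 17.6 = 20.6
m = -20.1/20.6 = -0.9757

m = -0.9757


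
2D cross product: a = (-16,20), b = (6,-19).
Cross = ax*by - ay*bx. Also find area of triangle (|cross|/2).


cross = -16*(-19) - 20*6 = 304 - 120 = 184
Triangle area = |184|/2 = 184/2 = 92.0000

cross = 184, triangle area = 92.0000


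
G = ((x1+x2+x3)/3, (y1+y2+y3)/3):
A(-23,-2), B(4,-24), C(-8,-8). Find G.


Gx = (-23+4- 8)/3 = -27/3 = -9.0000
Gy = (-2- 24- 8)/3 = -34/3 = -11.3333

G = (-9.0000, -11.3333)


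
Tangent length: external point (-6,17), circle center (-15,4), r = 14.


d = sqrt((-6+ 15)^2 + (17-4)^2) = sqrt(81+169) = 15.8114
L = sqrt(250.0000 - 196) = sqrt(54.0000) = 7.3485

7.3485


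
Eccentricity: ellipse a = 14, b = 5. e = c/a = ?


c = sqrt(196-25) = sqrt(171) = 13.0767
e = c/a = sqrt(171)/14 = 0.9340

e = 0.9340


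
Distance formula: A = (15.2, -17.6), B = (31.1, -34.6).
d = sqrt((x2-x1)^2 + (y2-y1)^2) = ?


dx = 31.1 - 15.2 = 15.9
dy = -34.6 + 17.6 = -17.0
d = sqrt(252.81 + 289.0) = sqrt(541.81) = 23.2768

23.2768


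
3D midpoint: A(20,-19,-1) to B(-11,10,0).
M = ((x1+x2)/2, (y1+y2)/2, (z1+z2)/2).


Mx = (20- 11)/2 = 4.5000
My = (-19+10)/2 = -4.5000
Mz = (-1+0)/2 = -0.5000

M = (4.5000, -4.5000, -0.5000)


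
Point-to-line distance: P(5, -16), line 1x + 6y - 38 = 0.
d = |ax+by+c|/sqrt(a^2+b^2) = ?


|1*5 + 6*(-16) - 38| = |-129| = 129
sqrt(1 + 36) = sqrt(37) = 6.0828
d = 129/sqrt(37) = 21.2075

21.2075


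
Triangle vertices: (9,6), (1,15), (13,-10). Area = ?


9*(15+ 10) = 225
1*(-10-6) = -16
13*(6-15) = -117
sum = 92
Area = |92|/2 = 46.0000

46.0000 sq units


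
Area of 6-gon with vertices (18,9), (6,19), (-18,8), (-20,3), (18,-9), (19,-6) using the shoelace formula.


sum(xi*y_{i+1}) = 18*19 + 6*8 - 18*3 - 20*(-9) + 18*(-6) + 19*9 = 579
sum(yi*x_{i+1}) = 9*6 + 19*(-18) + 8*(-20) + 3*18 - 9*19 - 6*18 = -673
Area = |579 + 673|/2 = 1252/2 = 626.0000

626.0000 sq units


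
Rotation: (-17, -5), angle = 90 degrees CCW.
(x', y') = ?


cos(90) = 0, sin(90) = 1
x' = -17*0 + 5*1 = 5
y' = -17*1 - 5*0 = -17

(5, -17)


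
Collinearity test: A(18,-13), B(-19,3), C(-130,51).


18*(3-51) - 19*(51+ 13) - 130*(-13-3)
= -864 - 1216 + 2080 = 0

Yes, collinear (determinant = 0)


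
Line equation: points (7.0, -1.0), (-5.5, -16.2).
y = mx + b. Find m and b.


m = (-15.2)/(-12.5) = 1.2160
b = y1 - m*x1 = -1.0 - (-15.2*7.0)/(-12.5) = -1.0 - 8.5120 = -9.5120

y = 1.2160x - 9.5120


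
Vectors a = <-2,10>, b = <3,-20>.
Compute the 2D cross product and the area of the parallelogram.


cross = -2*(-20) - 10*3 = 40 - 30 = 10
Parallelogram area = |10| = 10

cross = 10, parallelogram area = 10


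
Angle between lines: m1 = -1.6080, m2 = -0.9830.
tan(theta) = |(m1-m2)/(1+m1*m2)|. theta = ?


m1-m2 = -0.625
1+m1*m2 = 2.580664
tan(theta) = |-0.625/2.580664| = 0.242186
theta = arctan(|-0.625/2.580664|) = 13.6141 degrees (acute angle)

13.6141 degrees


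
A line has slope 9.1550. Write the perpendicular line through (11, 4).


Perpendicular slope = -1/m1 = -1/9.1550 = -0.1092
b2 = y0 - m2*x0 = 4 + 11/9.1550 = 4 + 1.2015 = 5.2015

y = -0.1092x + 5.2015


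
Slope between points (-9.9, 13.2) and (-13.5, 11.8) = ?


dy = 11.8 - 13.2 = -1.4
dx = -13.5 + 9.9 = -3.6
m = -1.4/(-3.6) = 0.3889

m = 0.3889


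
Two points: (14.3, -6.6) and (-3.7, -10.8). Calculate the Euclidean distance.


dx = -3.7 - 14.3 = -18.0
dy = -10.8 + 6.6 = -4.2
d = sqrt(324.0 + 17.64) = sqrt(341.64) = 18.4835

18.4835


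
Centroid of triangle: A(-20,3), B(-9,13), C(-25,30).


Gx = (-20- 9- 25)/3 = -54/3 = -18.0000
Gy = (3+13+30)/3 = 46/3 = 15.3333

G = (-18.0000, 15.3333)


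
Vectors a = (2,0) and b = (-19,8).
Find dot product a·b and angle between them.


a·b = 2*(-19) + 0*8 = -38 + 0 = -38
|a| = sqrt(4+0) = 2.0000
|b| = sqrt(361+64) = 20.6155
cos(theta) = -38/(sqrt(4)*sqrt(425)) = -38/sqrt(1700) = -0.921635
theta = arccos(-38/sqrt(1700)) = 157.1663 degrees

a·b = -38, theta = 157.1663 deg


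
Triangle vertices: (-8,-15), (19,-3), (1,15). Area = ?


-8*(-3-15) = 144
19*(15+ 15) = 570
1*(-15+ 3) = -12
sum = 702
Area = |702|/2 = 351.0000

351.0000 sq units


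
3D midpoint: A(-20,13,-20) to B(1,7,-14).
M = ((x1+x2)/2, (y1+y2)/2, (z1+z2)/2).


Mx = (-20+1)/2 = -9.5000
My = (13+7)/2 = 10.0000
Mz = (-20- 14)/2 = -17.0000

M = (-9.5000, 10.0000, -17.0000)


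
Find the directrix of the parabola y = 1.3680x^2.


a = 1.3680
1/(4a) = 0.1827
directrix: y = -0.1827 = -0.1827

y = -0.1827


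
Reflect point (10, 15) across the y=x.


Reflection rule for y=x: (y, x)
(10, 15) -> (15, 10)

(15, 10)


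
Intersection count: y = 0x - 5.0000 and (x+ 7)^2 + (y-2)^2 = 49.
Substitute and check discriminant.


Substitute y = 0x - 5.0000: (x+ 7)^2 + (0x- 5.0000-2)^2 = 49
Expand to Ax^2 + Bx + C = 0, where b-k = -7
A = 1+m^2 = 1
B = 2(m(b-k) - h) = 2(0*(-7) + 7) = 14
C = h^2 + (b-k)^2 - r^2 = 49 + 49 - 49 = 49
disc = B^2-4AC = 196.0000 - 196.0000 = 0
disc = 0

1 intersection point (tangent)


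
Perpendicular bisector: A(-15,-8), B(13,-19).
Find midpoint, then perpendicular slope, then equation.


Midpoint = (-1, -13.5)
Slope of AB = dy/dx = -11/28 = -0.3929
Perp slope = -dx/dy = 28/11 = 2.5455
b = My - (perp slope)*Mx = -13.5 + (28*(-1))/(-11) = -13.5 + 2.5455 = -10.9545

y = 2.5455x - 10.9545


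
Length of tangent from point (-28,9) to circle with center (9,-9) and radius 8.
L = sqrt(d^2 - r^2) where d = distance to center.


d = sqrt((-28-9)^2 + (9+ 9)^2) = sqrt(1369+324) = 41.1461
L = sqrt(1693.0000 - 64) = sqrt(1629.0000) = 40.3609

40.3609


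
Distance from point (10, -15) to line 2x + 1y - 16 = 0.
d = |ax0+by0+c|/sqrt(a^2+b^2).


|2*10 + 1*(-15) - 16| = |-11| = 11
sqrt(4 + 1) = sqrt(5) = 2.2361
d = 11/sqrt(5) = 4.9193

4.9193


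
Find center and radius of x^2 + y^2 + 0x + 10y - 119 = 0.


h = -D/2 = 0/2 = 0
k = -E/2 = -10/2 = -5
r^2 = h^2 + k^2 - F = 0 + 25 + 119 = 144
r = 12

Center (0, -5), radius = 12


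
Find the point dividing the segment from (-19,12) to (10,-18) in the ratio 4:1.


Px = (4*10 + 1*(-19))/5 = 21/5 = 4.2000
Py = (4*(-18) + 1*12)/5 = -60/5 = -12.0000

P = (4.2000, -12.0000)


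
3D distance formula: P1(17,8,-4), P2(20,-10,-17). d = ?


dx=3, dy=-18, dz=-13
d = sqrt(9+324+169) = sqrt(502) = 22.4054

22.4054


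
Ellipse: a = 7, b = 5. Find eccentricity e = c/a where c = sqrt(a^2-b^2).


c = sqrt(49-25) = sqrt(24) = 4.8990
e = c/a = sqrt(24)/7 = 0.6999

e = 0.6999


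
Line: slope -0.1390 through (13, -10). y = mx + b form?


y + 10 = -0.1390(x - 13)
y = -0.1390x - 10 + 0.1390*13
y = -0.1390x - 8.1930

y = -0.1390x - 8.1930


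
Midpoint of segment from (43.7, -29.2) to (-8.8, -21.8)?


Mx = (43.7 - 8.8)/2 = 34.9/2 = 17.4500
My = (-29.2 - 21.8)/2 = -51.0/2 = -25.5000

(17.4500, -25.5000)


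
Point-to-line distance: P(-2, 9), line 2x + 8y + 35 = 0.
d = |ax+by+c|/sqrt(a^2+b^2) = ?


|2*(-2) + 8*9 + 35| = |103| = 103
sqrt(4 + 64) = sqrt(68) = 8.2462
d = 103/sqrt(68) = 12.4906

12.4906


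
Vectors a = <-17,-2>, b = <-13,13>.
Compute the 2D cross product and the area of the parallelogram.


cross = -17*13 + 2*(-13) = -221 - 26 = -247
Parallelogram area = |-247| = 247

cross = -247, parallelogram area = 247


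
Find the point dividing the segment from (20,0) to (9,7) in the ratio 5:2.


Px = (5*9 + 2*20)/7 = 85/7 = 12.1429
Py = (5*7 + 2*0)/7 = 35/7 = 5.0000

P = (12.1429, 5.0000)


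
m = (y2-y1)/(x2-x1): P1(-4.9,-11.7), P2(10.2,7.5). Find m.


dy = 7.5 + 11.7 = 19.2
dx = 10.2 + 4.9 = 15.1
m = 19.2/15.1 = 1.2715

m = 1.2715


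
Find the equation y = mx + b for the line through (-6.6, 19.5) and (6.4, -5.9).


m = (-25.4)/(13.0) = -1.9538
b = y1 - m*x1 = 19.5 - (-25.4*(-6.6))/(13.0) = 19.5 - 12.8954 = 6.6046

y = -1.9538x + 6.6046


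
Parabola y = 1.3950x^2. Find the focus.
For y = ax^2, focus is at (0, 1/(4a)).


a = 1.3950
4a = 5.5800
focus = (0, 1/5.5800) = (0, 0.1792)

Focus = (0, 0.1792)


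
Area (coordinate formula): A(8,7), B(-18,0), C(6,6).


8*(0-6) = -48
-18*(6-7) = 18
6*(7-0) = 42
sum = 12
Area = |12|/2 = 6.0000

6.0000 sq units


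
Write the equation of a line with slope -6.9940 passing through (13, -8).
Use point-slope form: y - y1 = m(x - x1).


y + 8 = -6.9940(x - 13)
y = -6.9940x - 8 + 6.9940*13
y = -6.9940x + 82.9220

y = -6.9940x + 82.9220


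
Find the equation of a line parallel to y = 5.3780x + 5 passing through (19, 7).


Parallel lines have equal slopes.
m2 = 5.3780
b2 = 7 - 5.3780*19 = -95.1820

y = 5.3780x - 95.1820


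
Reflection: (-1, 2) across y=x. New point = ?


Reflection rule for y=x: (y, x)
(-1, 2) -> (2, -1)

(2, -1)


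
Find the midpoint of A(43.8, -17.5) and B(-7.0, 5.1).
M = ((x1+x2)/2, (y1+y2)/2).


Mx = (43.8 - 7.0)/2 = 36.8/2 = 18.4000
My = (-17.5 + 5.1)/2 = -12.4/2 = -6.2000

(18.4000, -6.2000)


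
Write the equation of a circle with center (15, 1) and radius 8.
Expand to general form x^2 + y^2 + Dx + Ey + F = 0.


(x-15)^2 + (y-1)^2 = 8^2
D = -2h = -30, E = -2k = -2
F = h^2+k^2-r^2 = 225+1-64 = 162

x^2 + y^2 - 30x - 2y + 162 = 0


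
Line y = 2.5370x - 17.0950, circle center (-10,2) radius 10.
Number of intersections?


Substitute y = 2.5370x - 17.0950: (x+ 10)^2 + (2.5370x- 17.0950-2)^2 = 100
Expand to Ax^2 + Bx + C = 0, where b-k = -19.095
A = 1+m^2 = 7.436369
B = 2(m(b-k) - h) = 2(2.5370*(-19.095) + 10) = -76.88803
C = h^2 + (b-k)^2 - r^2 = 100 + 364.619025 - 100 = 364.619025
disc = B^2-4AC = 5911.7692 - 10845.7665 = -4933.9973
disc < 0

0 intersection points


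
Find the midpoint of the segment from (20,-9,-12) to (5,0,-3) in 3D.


Mx = (20+5)/2 = 12.5000
My = (-9+0)/2 = -4.5000
Mz = (-12- 3)/2 = -7.5000

M = (12.5000, -4.5000, -7.5000)


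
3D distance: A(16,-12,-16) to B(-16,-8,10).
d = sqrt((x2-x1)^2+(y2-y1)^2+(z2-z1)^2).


dx=-32, dy=4, dz=26
d = sqrt(1024+16+676) = sqrt(1716) = 41.4246

41.4246


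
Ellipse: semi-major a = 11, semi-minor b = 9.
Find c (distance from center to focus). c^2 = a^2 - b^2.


c^2 = 11^2 - 9^2 = 121 - 81 = 40
c = sqrt(40) = 6.3246

c = 6.3246


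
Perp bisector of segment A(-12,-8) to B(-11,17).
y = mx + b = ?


Midpoint = (-11.5, 4.5)
Slope of AB = dy/dx = 25/1 = 25.0000
Perp slope = -dx/dy = -1/25 = -0.0400
b = My - (perp slope)*Mx = 4.5 + (1*(-11.5))/25 = 4.5 - 0.4600 = 4.0400

y = -0.0400x + 4.0400


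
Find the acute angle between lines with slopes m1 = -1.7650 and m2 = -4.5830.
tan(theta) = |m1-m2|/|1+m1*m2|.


m1-m2 = 2.818
1+m1*m2 = 9.088995
tan(theta) = |2.818/9.088995| = 0.310045
theta = arctan(|2.818/9.088995|) = 17.2258 degrees (acute angle)

17.2258 degrees


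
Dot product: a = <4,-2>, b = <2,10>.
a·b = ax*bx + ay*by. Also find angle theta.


a·b = 4*2 - 2*10 = 8 - 20 = -12
|a| = sqrt(16+4) = 4.4721
|b| = sqrt(4+100) = 10.1980
cos(theta) = -12/(sqrt(20)*sqrt(104)) = -12/sqrt(2080) = -0.263117
theta = arccos(-12/sqrt(2080)) = 105.2551 degrees

a·b = -12, theta = 105.2551 deg


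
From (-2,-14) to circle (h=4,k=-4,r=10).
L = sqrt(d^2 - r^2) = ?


d = sqrt((-2-4)^2 + (-14+ 4)^2) = sqrt(36+100) = 11.6619
L = sqrt(136.0000 - 100) = sqrt(36.0000) = 6.0000

6.0000


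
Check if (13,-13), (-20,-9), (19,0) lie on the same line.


13*(-9-0) - 20*(0+ 13) + 19*(-13+ 9)
= -117 - 260 - 76 = -453

No, not collinear (determinant = -453)


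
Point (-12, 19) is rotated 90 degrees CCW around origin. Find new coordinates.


cos(90) = 0, sin(90) = 1
x' = -12*0 - 19*1 = -19
y' = -12*1 + 19*0 = -12

(-19, -12)


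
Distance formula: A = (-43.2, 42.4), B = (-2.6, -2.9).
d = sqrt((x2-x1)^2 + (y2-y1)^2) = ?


dx = -2.6 + 43.2 = 40.6
dy = -2.9 - 42.4 = -45.3
d = sqrt(1648.36 + 2052.09) = sqrt(3700.45) = 60.8313

60.8313


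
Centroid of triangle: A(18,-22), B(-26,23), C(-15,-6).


Gx = (18- 26- 15)/3 = -23/3 = -7.6667
Gy = (-22+23- 6)/3 = -5/3 = -1.6667

G = (-7.6667, -1.6667)


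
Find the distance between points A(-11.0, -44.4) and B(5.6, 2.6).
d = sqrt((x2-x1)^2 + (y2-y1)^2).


dx = 5.6 + 11.0 = 16.6
dy = 2.6 + 44.4 = 47.0
d = sqrt(275.56 + 2209.0) = sqrt(2484.56) = 49.8454

49.8454


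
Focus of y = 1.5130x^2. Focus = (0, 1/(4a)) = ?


a = 1.5130
4a = 6.0520
focus = (0, 1/6.0520) = (0, 0.1652)

Focus = (0, 0.1652)


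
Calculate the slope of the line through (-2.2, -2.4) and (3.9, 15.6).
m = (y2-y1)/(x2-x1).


dy = 15.6 + 2.4 = 18.0
dx = 3.9 + 2.2 = 6.1
m = 18.0/6.1 = 2.9508

m = 2.9508


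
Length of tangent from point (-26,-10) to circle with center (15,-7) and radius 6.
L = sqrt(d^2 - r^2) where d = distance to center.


d = sqrt((-26-15)^2 + (-10+ 7)^2) = sqrt(1681+9) = 41.1096
L = sqrt(1690.0000 - 36) = sqrt(1654.0000) = 40.6694

40.6694


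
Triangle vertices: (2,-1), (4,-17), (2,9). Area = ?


2*(-17-9) = -52
4*(9+ 1) = 40
2*(-1+ 17) = 32
sum = 20
Area = |20|/2 = 10.0000

10.0000 sq units


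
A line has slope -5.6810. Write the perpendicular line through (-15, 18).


Perpendicular slope = -1/m1 = -1/(-5.6810) = 0.1760
b2 = y0 - m2*x0 = 18 - 15/(-5.6810) = 18 + 2.6404 = 20.6404

y = 0.1760x + 20.6404


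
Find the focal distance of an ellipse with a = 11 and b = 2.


c^2 = 11^2 - 2^2 = 121 - 4 = 117
c = sqrt(117) = 10.8167

c = 10.8167


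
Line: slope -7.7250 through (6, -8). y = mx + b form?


y + 8 = -7.7250(x - 6)
y = -7.7250x - 8 + 7.7250*6
y = -7.7250x + 38.3500

y = -7.7250x + 38.3500


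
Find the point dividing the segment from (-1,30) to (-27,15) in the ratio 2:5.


Px = (2*(-27) + 5*(-1))/7 = -59/7 = -8.4286
Py = (2*15 + 5*30)/7 = 180/7 = 25.7143

P = (-8.4286, 25.7143)


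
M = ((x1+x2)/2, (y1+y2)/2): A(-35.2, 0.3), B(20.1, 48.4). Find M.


Mx = (-35.2 + 20.1)/2 = -15.1/2 = -7.5500
My = (0.3 + 48.4)/2 = 48.7/2 = 24.3500

(-7.5500, 24.3500)


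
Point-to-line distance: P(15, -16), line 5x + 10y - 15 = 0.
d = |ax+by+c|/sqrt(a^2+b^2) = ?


|5*15 + 10*(-16) - 15| = |-100| = 100
sqrt(25 + 100) = sqrt(125) = 11.1803
d = 100/sqrt(125) = 8.9443

8.9443


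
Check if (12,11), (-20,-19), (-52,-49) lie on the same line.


12*(-19+ 49) - 20*(-49-11) - 52*(11+ 19)
= 360 + 1200 - 1560 = 0

Yes, collinear (determinant = 0)


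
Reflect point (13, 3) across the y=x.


Reflection rule for y=x: (y, x)
(13, 3) -> (3, 13)

(3, 13)


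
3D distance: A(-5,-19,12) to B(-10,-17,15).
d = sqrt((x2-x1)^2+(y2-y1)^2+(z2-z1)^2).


dx=-5, dy=2, dz=3
d = sqrt(25+4+9) = sqrt(38) = 6.1644

6.1644


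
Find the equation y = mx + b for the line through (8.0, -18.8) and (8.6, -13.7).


m = (5.1)/(0.6) = 8.5000
b = y1 - m*x1 = -18.8 - (5.1*8.0)/(0.6) = -18.8 - 68.0000 = -86.8000

y = 8.5000x - 86.8000


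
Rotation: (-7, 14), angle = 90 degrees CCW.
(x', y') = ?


cos(90) = 0, sin(90) = 1
x' = -7*0 - 14*1 = -14
y' = -7*1 + 14*0 = -7

(-14, -7)


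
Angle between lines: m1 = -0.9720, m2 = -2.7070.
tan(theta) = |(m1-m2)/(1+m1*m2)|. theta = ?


m1-m2 = 1.735
1+m1*m2 = 3.631204
tan(theta) = |1.735/3.631204| = 0.477803
theta = arctan(|1.735/3.631204|) = 25.5386 degrees (acute angle)

25.5386 degrees


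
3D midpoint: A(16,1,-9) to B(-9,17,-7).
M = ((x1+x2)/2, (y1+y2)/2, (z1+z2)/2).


Mx = (16- 9)/2 = 3.5000
My = (1+17)/2 = 9.0000
Mz = (-9- 7)/2 = -8.0000

M = (3.5000, 9.0000, -8.0000)


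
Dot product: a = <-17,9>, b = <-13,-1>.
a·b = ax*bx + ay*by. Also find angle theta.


a·b = -17*(-13) + 9*(-1) = 221 - 9 = 212
|a| = sqrt(289+81) = 19.2354
|b| = sqrt(169+1) = 13.0384
cos(theta) = 212/(sqrt(370)*sqrt(170)) = 212/sqrt(62900) = 0.845299
theta = arccos(212/sqrt(62900)) = 32.2960 degrees

a·b = 212, theta = 32.2960 deg


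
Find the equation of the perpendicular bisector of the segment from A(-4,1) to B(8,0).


Midpoint = (2, 0.5)
Slope of AB = dy/dx = -1/12 = -0.0833
Perp slope = -dx/dy = 12/1 = 12.0000
b = My - (perp slope)*Mx = 0.5 + (12*2)/(-1) = 0.5 - 24.0000 = -23.5000

y = 12.0000x - 23.5000


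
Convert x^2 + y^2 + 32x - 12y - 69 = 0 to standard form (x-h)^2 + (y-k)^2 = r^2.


h = -D/2 = -32/2 = -16
k = -E/2 = 12/2 = 6
r^2 = h^2 + k^2 - F = 256 + 36 + 69 = 361
r = 19

Center (-16, 6), radius = 19


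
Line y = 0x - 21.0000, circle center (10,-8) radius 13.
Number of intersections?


Substitute y = 0x - 21.0000: (x-10)^2 + (0x- 21.0000+ 8)^2 = 169
Expand to Ax^2 + Bx + C = 0, where b-k = -13
A = 1+m^2 = 1
B = 2(m(b-k) - h) = 2(0*(-13) - 10) = -20
C = h^2 + (b-k)^2 - r^2 = 100 + 169 - 169 = 100
disc = B^2-4AC = 400.0000 - 400.0000 = 0
disc = 0

1 intersection point (tangent)


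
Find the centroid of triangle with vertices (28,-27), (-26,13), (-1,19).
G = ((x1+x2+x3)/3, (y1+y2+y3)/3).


Gx = (28- 26- 1)/3 = 1/3 = 0.3333
Gy = (-27+13+19)/3 = 5/3 = 1.6667

G = (0.3333, 1.6667)


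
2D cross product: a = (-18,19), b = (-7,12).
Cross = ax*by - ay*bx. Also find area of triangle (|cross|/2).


cross = -18*12 - 19*(-7) = -216 + 133 = -83
Triangle area = |-83|/2 = 83/2 = 41.5000

cross = -83, triangle area = 41.5000


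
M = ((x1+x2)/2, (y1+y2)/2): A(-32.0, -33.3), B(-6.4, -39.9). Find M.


Mx = (-32.0 - 6.4)/2 = -38.4/2 = -19.2000
My = (-33.3 - 39.9)/2 = -73.2/2 = -36.6000

(-19.2000, -36.6000)


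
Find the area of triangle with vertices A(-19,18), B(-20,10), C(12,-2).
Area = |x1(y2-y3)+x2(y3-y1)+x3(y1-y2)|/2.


-19*(10+ 2) = -228
-20*(-2-18) = 400
12*(18-10) = 96
sum = 268
Area = |268|/2 = 134.0000

134.0000 sq units


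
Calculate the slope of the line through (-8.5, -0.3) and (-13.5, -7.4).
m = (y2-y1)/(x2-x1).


dy = -7.4 + 0.3 = -7.1
dx = -13.5 + 8.5 = -5.0
m = -7.1/(-5.0) = 1.4200

m = 1.4200


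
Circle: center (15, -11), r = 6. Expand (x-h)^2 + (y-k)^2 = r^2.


(x-15)^2 + (y+ 11)^2 = 6^2
D = -2h = -30, E = -2k = 22
F = h^2+k^2-r^2 = 225+121-36 = 310

x^2 + y^2 - 30x + 22y + 310 = 0


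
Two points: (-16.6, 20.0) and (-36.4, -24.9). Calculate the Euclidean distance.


dx = -36.4 + 16.6 = -19.8
dy = -24.9 - 20.0 = -44.9
d = sqrt(392.04 + 2016.01) = sqrt(2408.05) = 49.0719

49.0719


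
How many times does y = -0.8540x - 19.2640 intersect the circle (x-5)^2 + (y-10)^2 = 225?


Substitute y = -0.8540x - 19.2640: (x-5)^2 + (-0.8540x- 19.2640-10)^2 = 225
Expand to Ax^2 + Bx + C = 0, where b-k = -29.264
A = 1+m^2 = 1.729316
B = 2(m(b-k) - h) = 2(-0.8540*(-29.264) - 5) = 39.982912
C = h^2 + (b-k)^2 - r^2 = 25 + 856.381696 - 225 = 656.381696
disc = B^2-4AC = 1598.6333 - 4540.3655 = -2941.7322
disc < 0

0 intersection points


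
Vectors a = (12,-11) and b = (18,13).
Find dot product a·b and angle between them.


a·b = 12*18 - 11*13 = 216 - 143 = 73
|a| = sqrt(144+121) = 16.2788
|b| = sqrt(324+169) = 22.2036
cos(theta) = 73/(sqrt(265)*sqrt(493)) = 73/sqrt(130645) = 0.201965
theta = arccos(73/sqrt(130645)) = 78.3481 degrees

a·b = 73, theta = 78.3481 deg


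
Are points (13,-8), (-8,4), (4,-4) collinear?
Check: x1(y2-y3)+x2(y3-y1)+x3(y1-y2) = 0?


13*(4+ 4) - 8*(-4+ 8) + 4*(-8-4)
= 104 - 32 - 48 = 24

No, not collinear (determinant = 24)


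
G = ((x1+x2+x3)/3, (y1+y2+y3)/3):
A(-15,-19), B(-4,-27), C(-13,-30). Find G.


Gx = (-15- 4- 13)/3 = -32/3 = -10.6667
Gy = (-19- 27- 30)/3 = -76/3 = -25.3333

G = (-10.6667, -25.3333)


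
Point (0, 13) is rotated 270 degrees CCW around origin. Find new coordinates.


cos(270) = 0, sin(270) = -1
x' = 0*0 - 13*(-1) = 13
y' = 0*(-1) + 13*0 = 0

(13, 0)


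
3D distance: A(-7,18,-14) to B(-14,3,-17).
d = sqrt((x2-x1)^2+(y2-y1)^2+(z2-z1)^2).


dx=-7, dy=-15, dz=-3
d = sqrt(49+225+9) = sqrt(283) = 16.8226

16.8226


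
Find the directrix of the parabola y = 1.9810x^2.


a = 1.9810
1/(4a) = 0.1262
directrix: y = -0.1262 = -0.1262

y = -0.1262


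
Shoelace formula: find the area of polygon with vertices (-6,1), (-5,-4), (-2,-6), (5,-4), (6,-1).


sum(xi*y_{i+1}) = -6*(-4) - 5*(-6) - 2*(-4) + 5*(-1) + 6*1 = 63
sum(yi*x_{i+1}) = 1*(-5) - 4*(-2) - 6*5 - 4*6 - 1*(-6) = -45
Area = |63 + 45|/2 = 108/2 = 54.0000

54.0000 sq units


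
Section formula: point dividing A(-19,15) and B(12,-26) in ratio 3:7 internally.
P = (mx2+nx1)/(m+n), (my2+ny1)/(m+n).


Px = (3*12 + 7*(-19))/10 = -97/10 = -9.7000
Py = (3*(-26) + 7*15)/10 = 27/10 = 2.7000

P = (-9.7000, 2.7000)


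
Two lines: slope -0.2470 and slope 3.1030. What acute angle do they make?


m1-m2 = -3.35
1+m1*m2 = 0.233559
tan(theta) = |-3.35/0.233559| = 14.343271
theta = arctan(|-3.35/0.233559|) = 86.0118 degrees (acute angle)

86.0118 degrees


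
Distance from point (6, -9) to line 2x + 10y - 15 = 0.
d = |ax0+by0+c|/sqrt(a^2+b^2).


|2*6 + 10*(-9) - 15| = |-93| = 93
sqrt(4 + 100) = sqrt(104) = 10.1980
d = 93/sqrt(104) = 9.1194

9.1194


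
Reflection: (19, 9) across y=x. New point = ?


Reflection rule for y=x: (y, x)
(19, 9) -> (9, 19)

(9, 19)


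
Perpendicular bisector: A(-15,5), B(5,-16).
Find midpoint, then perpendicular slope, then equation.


Midpoint = (-5, -5.5)
Slope of AB = dy/dx = -21/20 = -1.0500
Perp slope = -dx/dy = 20/21 = 0.9524
b = My - (perp slope)*Mx = -5.5 + (20*(-5))/(-21) = -5.5 + 4.7619 = -0.7381

y = 0.9524x - 0.7381


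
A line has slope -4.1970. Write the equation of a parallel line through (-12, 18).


Parallel lines have equal slopes.
m2 = -4.1970
b2 = 18 + 4.1970*(-12) = -32.3640

y = -4.1970x - 32.3640


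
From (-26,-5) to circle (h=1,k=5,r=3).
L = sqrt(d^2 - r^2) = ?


d = sqrt((-26-1)^2 + (-5-5)^2) = sqrt(729+100) = 28.7924
L = sqrt(829.0000 - 9) = sqrt(820.0000) = 28.6356

28.6356


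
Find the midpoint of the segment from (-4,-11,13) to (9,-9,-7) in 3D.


Mx = (-4+9)/2 = 2.5000
My = (-11- 9)/2 = -10.0000
Mz = (13- 7)/2 = 3.0000

M = (2.5000, -10.0000, 3.0000)


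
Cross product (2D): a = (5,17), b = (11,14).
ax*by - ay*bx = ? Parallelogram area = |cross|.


cross = 5*14 - 17*11 = 70 - 187 = -117
Parallelogram area = |-117| = 117

cross = -117, parallelogram area = 117


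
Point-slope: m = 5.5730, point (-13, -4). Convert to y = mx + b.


y + 4 = 5.5730(x + 13)
y = 5.5730x - 4 - 5.5730*(-13)
y = 5.5730x + 68.4490

y = 5.5730x + 68.4490


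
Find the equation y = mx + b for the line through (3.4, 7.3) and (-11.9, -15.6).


m = (-22.9)/(-15.3) = 1.4967
b = y1 - m*x1 = 7.3 - (-22.9*3.4)/(-15.3) = 7.3 - 5.0889 = 2.2111

y = 1.4967x + 2.2111


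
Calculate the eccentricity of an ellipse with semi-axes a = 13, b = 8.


c = sqrt(169-64) = sqrt(105) = 10.2470
e = c/a = sqrt(105)/13 = 0.7882

e = 0.7882


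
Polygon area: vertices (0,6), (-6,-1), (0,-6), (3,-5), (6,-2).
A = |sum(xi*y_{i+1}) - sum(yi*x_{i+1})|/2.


sum(xi*y_{i+1}) = 0*(-1) - 6*(-6) + 0*(-5) + 3*(-2) + 6*6 = 66
sum(yi*x_{i+1}) = 6*(-6) - 1*0 - 6*3 - 5*6 - 2*0 = -84
Area = |66 + 84|/2 = 150/2 = 75.0000

75.0000 sq units


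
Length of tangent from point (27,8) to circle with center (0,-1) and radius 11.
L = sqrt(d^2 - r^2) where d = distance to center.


d = sqrt((27-0)^2 + (8+ 1)^2) = sqrt(729+81) = 28.4605
L = sqrt(810.0000 - 121) = sqrt(689.0000) = 26.2488

26.2488


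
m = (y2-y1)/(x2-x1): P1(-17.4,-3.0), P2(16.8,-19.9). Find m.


dy = -19.9 + 3.0 = -16.9
dx = 16.8 + 17.4 = 34.2
m = -16.9/34.2 = -0.4942

m = -0.4942


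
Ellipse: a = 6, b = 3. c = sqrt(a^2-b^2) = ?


c^2 = 6^2 - 3^2 = 36 - 9 = 27
c = sqrt(27) = 5.1962

c = 5.1962


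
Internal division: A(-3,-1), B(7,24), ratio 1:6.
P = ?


Px = (1*7 + 6*(-3))/7 = -11/7 = -1.5714
Py = (1*24 + 6*(-1))/7 = 18/7 = 2.5714

P = (-1.5714, 2.5714)


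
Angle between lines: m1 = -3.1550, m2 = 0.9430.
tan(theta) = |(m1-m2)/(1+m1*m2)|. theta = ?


m1-m2 = -4.098
1+m1*m2 = -1.975165
tan(theta) = |-4.098/(-1.975165)| = 2.074763
theta = arctan(|-4.098/(-1.975165)|) = 64.2667 degrees (acute angle)

64.2667 degrees


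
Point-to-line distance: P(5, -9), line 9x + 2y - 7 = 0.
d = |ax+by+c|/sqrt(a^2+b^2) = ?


|9*5 + 2*(-9) - 7| = |20| = 20
sqrt(81 + 4) = sqrt(85) = 9.2195
d = 20/sqrt(85) = 2.1693

2.1693


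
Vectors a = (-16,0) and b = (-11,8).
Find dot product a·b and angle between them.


a·b = -16*(-11) + 0*8 = 176 + 0 = 176
|a| = sqrt(256+0) = 16.0000
|b| = sqrt(121+64) = 13.6015
cos(theta) = 176/(sqrt(256)*sqrt(185)) = 176/sqrt(47360) = 0.808736
theta = arccos(176/sqrt(47360)) = 36.0274 degrees

a·b = 176, theta = 36.0274 deg


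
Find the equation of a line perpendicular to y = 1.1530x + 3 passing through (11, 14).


Perpendicular slope = -1/m1 = -1/1.1530 = -0.8673
b2 = y0 - m2*x0 = 14 + 11/1.1530 = 14 + 9.5403 = 23.5403

y = -0.8673x + 23.5403


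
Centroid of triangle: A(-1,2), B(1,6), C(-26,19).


Gx = (-1+1- 26)/3 = -26/3 = -8.6667
Gy = (2+6+19)/3 = 27/3 = 9.0000

G = (-8.6667, 9.0000)


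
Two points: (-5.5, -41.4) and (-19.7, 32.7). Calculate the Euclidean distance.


dx = -19.7 + 5.5 = -14.2
dy = 32.7 + 41.4 = 74.1
d = sqrt(201.64 + 5490.81) = sqrt(5692.45) = 75.4483

75.4483


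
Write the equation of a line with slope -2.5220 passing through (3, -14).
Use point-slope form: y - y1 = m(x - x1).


y + 14 = -2.5220(x - 3)
y = -2.5220x - 14 + 2.5220*3
y = -2.5220x - 6.4340

y = -2.5220x - 6.4340


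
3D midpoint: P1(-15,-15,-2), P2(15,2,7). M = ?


Mx = (-15+15)/2 = 0
My = (-15+2)/2 = -6.5000
Mz = (-2+7)/2 = 2.5000

M = (0, -6.5000, 2.5000)


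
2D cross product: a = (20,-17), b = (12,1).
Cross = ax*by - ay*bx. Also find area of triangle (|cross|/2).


cross = 20*1 + 17*12 = 20 + 204 = 224
Triangle area = |224|/2 = 224/2 = 112.0000

cross = 224, triangle area = 112.0000


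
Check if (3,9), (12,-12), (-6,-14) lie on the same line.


3*(-12+ 14) + 12*(-14-9) - 6*(9+ 12)
= 6 - 276 - 126 = -396

No, not collinear (determinant = -396)


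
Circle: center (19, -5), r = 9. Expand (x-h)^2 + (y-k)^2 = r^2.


(x-19)^2 + (y+ 5)^2 = 9^2
D = -2h = -38, E = -2k = 10
F = h^2+k^2-r^2 = 361+25-81 = 305

x^2 + y^2 - 38x + 10y + 305 = 0


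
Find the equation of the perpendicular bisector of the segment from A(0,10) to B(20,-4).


Midpoint = (10, 3)
Slope of AB = dy/dx = -14/20 = -0.7000
Perp slope = -dx/dy = 20/14 = 1.4286
b = My - (perp slope)*Mx = 3 + (20*10)/(-14) = 3 - 14.2857 = -11.2857

y = 1.4286x - 11.2857


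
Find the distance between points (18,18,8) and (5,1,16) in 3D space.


dx=-13, dy=-17, dz=8
d = sqrt(169+289+64) = sqrt(522) = 22.8473

22.8473


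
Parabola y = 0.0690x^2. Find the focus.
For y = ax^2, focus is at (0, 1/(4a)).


a = 0.0690
4a = 0.2760
focus = (0, 1/0.2760) = (0, 3.6232)

Focus = (0, 3.6232)


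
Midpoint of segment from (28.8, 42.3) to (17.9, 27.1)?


Mx = (28.8 + 17.9)/2 = 46.7/2 = 23.3500
My = (42.3 + 27.1)/2 = 69.4/2 = 34.7000

(23.3500, 34.7000)


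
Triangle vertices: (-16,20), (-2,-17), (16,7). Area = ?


-16*(-17-7) = 384
-2*(7-20) = 26
16*(20+ 17) = 592
sum = 1002
Area = |1002|/2 = 501.0000

501.0000 sq units


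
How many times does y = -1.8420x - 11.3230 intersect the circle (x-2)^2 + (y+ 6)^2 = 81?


Substitute y = -1.8420x - 11.3230: (x-2)^2 + (-1.8420x- 11.3230+ 6)^2 = 81
Expand to Ax^2 + Bx + C = 0, where b-k = -5.323
A = 1+m^2 = 4.392964
B = 2(m(b-k) - h) = 2(-1.8420*(-5.323) - 2) = 15.609932
C = h^2 + (b-k)^2 - r^2 = 4 + 28.334329 - 81 = -48.665671
disc = B^2-4AC = 243.6700 + 855.1462 = 1098.8162
disc > 0

2 intersection points


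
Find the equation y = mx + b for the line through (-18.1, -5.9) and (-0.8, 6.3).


m = (12.2)/(17.3) = 0.7052
b = y1 - m*x1 = -5.9 - (12.2*(-18.1))/(17.3) = -5.9 + 12.7642 = 6.8642

y = 0.7052x + 6.8642


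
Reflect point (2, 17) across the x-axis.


Reflection rule for x-axis: (x, -y)
(2, 17) -> (2, -17)

(2, -17)


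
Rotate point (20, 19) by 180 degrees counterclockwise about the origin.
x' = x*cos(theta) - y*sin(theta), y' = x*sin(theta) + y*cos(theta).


cos(180) = -1, sin(180) = 0
x' = 20*(-1) - 19*0 = -20
y' = 20*0 + 19*(-1) = -19

(-20, -19)


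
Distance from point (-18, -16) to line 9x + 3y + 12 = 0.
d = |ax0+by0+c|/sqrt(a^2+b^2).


|9*(-18) + 3*(-16) + 12| = |-198| = 198
sqrt(81 + 9) = sqrt(90) = 9.4868
d = 198/sqrt(90) = 20.8710

20.8710


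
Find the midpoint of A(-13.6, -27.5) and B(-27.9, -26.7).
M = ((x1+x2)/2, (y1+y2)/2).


Mx = (-13.6 - 27.9)/2 = -41.5/2 = -20.7500
My = (-27.5 - 26.7)/2 = -54.2/2 = -27.1000

(-20.7500, -27.1000)
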